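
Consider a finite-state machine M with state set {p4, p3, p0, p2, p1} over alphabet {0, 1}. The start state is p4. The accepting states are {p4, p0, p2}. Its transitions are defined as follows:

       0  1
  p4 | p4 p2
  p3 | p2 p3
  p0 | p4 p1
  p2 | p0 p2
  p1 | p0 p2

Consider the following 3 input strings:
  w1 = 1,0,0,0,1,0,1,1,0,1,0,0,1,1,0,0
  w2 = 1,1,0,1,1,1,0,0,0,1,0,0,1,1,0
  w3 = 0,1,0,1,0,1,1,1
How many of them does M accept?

w1: p4 → p2 → p0 → p4 → p4 → p2 → p0 → p1 → p2 → p0 → p1 → p0 → p4 → p2 → p2 → p0 → p4  → end p4, accepted
w2: p4 → p2 → p2 → p0 → p1 → p2 → p2 → p0 → p4 → p4 → p2 → p0 → p4 → p2 → p2 → p0  → end p0, accepted
w3: p4 → p4 → p2 → p0 → p1 → p0 → p1 → p2 → p2  → end p2, accepted

3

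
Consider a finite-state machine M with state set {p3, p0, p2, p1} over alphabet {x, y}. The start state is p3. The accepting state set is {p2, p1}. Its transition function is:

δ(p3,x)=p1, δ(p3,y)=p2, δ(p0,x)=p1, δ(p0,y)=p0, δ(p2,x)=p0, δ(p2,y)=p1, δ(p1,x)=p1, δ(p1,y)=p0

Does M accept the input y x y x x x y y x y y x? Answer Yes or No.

Yes

Trace: p3 -y-> p2 -x-> p0 -y-> p0 -x-> p1 -x-> p1 -x-> p1 -y-> p0 -y-> p0 -x-> p1 -y-> p0 -y-> p0 -x-> p1
End state p1 is accepting.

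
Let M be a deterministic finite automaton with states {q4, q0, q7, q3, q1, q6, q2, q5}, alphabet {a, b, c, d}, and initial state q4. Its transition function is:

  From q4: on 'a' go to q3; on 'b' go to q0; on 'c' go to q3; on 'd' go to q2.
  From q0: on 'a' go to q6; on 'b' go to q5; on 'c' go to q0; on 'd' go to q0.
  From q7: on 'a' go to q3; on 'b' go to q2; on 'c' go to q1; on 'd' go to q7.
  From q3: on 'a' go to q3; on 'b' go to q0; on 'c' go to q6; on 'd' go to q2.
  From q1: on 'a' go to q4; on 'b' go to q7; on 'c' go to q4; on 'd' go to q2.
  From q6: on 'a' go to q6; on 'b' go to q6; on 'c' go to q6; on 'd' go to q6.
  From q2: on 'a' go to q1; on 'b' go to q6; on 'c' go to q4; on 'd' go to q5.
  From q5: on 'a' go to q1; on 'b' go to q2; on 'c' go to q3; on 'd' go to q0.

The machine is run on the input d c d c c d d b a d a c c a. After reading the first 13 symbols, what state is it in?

q3

Trace: q4 -d-> q2 -c-> q4 -d-> q2 -c-> q4 -c-> q3 -d-> q2 -d-> q5 -b-> q2 -a-> q1 -d-> q2 -a-> q1 -c-> q4 -c-> q3
After 13 symbols: q3.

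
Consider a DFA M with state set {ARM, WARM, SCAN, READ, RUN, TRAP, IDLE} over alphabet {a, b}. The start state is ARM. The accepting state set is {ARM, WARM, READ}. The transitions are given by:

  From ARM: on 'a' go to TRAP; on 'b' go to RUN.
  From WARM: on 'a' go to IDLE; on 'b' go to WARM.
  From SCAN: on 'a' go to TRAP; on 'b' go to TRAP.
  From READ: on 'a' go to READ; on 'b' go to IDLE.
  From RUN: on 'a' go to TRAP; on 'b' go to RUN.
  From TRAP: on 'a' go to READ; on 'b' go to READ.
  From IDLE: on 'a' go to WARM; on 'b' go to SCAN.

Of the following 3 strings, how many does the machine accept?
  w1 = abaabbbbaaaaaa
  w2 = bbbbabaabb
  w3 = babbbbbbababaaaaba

2

w1: Trace: ARM -a-> TRAP -b-> READ -a-> READ -a-> READ -b-> IDLE -b-> SCAN -b-> TRAP -b-> READ -a-> READ -a-> READ -a-> READ -a-> READ -a-> READ -a-> READ  → end READ, accepted
w2: Trace: ARM -b-> RUN -b-> RUN -b-> RUN -b-> RUN -a-> TRAP -b-> READ -a-> READ -a-> READ -b-> IDLE -b-> SCAN  → end SCAN, rejected
w3: Trace: ARM -b-> RUN -a-> TRAP -b-> READ -b-> IDLE -b-> SCAN -b-> TRAP -b-> READ -b-> IDLE -a-> WARM -b-> WARM -a-> IDLE -b-> SCAN -a-> TRAP -a-> READ -a-> READ -a-> READ -b-> IDLE -a-> WARM  → end WARM, accepted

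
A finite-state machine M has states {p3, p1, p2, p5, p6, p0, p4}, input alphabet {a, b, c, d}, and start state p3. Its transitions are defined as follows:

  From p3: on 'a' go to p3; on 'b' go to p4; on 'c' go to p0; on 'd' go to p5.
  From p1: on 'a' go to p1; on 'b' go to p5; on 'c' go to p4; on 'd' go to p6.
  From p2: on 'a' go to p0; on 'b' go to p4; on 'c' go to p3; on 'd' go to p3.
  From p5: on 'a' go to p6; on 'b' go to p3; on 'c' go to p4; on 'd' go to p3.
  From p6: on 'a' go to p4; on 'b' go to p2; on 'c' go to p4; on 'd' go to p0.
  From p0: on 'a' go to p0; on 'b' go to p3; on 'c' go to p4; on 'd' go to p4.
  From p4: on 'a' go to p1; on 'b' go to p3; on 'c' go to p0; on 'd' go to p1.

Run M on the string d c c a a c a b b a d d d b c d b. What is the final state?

Trace: p3 -d-> p5 -c-> p4 -c-> p0 -a-> p0 -a-> p0 -c-> p4 -a-> p1 -b-> p5 -b-> p3 -a-> p3 -d-> p5 -d-> p3 -d-> p5 -b-> p3 -c-> p0 -d-> p4 -b-> p3

p3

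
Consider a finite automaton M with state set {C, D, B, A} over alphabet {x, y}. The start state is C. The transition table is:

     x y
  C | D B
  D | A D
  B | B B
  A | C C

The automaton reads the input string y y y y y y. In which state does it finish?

B

Trace: C -y-> B -y-> B -y-> B -y-> B -y-> B -y-> B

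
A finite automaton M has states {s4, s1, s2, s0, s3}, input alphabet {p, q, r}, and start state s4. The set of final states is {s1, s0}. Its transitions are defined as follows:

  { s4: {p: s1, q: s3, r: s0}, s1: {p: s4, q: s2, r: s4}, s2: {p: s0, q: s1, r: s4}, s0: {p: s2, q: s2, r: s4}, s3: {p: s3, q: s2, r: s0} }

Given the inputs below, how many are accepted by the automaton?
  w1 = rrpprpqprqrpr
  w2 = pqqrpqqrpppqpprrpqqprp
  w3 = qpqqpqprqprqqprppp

2

w1: s4 → s0 → s4 → s1 → s4 → s0 → s2 → s1 → s4 → s0 → s2 → s4 → s1 → s4  → end s4, rejected
w2: s4 → s1 → s2 → s1 → s4 → s1 → s2 → s1 → s4 → s1 → s4 → s1 → s2 → s0 → s2 → s4 → s0 → s2 → s1 → s2 → s0 → s4 → s1  → end s1, accepted
w3: s4 → s3 → s3 → s2 → s1 → s4 → s3 → s3 → s0 → s2 → s0 → s4 → s3 → s2 → s0 → s4 → s1 → s4 → s1  → end s1, accepted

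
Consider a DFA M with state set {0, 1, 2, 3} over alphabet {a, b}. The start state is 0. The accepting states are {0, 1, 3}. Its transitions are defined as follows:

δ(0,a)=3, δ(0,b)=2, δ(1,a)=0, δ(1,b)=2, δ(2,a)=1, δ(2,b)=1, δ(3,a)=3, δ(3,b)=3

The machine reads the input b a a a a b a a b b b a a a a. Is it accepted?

Trace: 0 -b-> 2 -a-> 1 -a-> 0 -a-> 3 -a-> 3 -b-> 3 -a-> 3 -a-> 3 -b-> 3 -b-> 3 -b-> 3 -a-> 3 -a-> 3 -a-> 3 -a-> 3
End state 3 is accepting.

Yes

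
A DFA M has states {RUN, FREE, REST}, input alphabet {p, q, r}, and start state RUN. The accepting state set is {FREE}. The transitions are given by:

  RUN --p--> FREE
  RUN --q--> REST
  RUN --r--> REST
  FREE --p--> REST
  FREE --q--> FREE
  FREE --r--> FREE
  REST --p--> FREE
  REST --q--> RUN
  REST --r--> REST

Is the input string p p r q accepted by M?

start at RUN
read 'p': RUN → FREE
read 'p': FREE → REST
read 'r': REST → REST
read 'q': REST → RUN
End state RUN is not accepting.

No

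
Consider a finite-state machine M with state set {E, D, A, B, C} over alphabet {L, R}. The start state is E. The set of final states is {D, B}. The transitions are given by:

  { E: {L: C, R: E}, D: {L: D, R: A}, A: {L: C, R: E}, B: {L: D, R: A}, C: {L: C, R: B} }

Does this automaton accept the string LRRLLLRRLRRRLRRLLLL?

start at E
read 'L': E → C
read 'R': C → B
read 'R': B → A
read 'L': A → C
read 'L': C → C
read 'L': C → C
read 'R': C → B
read 'R': B → A
read 'L': A → C
read 'R': C → B
read 'R': B → A
read 'R': A → E
read 'L': E → C
read 'R': C → B
read 'R': B → A
read 'L': A → C
read 'L': C → C
read 'L': C → C
read 'L': C → C
End state C is not accepting.

No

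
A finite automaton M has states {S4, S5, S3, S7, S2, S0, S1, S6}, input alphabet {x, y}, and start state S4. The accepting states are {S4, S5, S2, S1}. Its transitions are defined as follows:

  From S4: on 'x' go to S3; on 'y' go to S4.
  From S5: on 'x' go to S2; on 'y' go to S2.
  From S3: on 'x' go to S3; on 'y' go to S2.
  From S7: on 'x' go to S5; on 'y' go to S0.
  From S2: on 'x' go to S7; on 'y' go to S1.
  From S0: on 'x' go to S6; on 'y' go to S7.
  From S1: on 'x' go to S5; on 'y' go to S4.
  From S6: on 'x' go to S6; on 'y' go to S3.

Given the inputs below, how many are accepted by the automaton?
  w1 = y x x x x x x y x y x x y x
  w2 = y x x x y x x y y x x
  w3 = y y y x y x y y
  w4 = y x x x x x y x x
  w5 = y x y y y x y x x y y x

3

w1:
  start at S4
  read 'y': S4 → S4
  read 'x': S4 → S3
  read 'x': S3 → S3
  read 'x': S3 → S3
  read 'x': S3 → S3
  read 'x': S3 → S3
  read 'x': S3 → S3
  read 'y': S3 → S2
  read 'x': S2 → S7
  read 'y': S7 → S0
  read 'x': S0 → S6
  read 'x': S6 → S6
  read 'y': S6 → S3
  read 'x': S3 → S3
  end S3, rejected
w2:
  start at S4
  read 'y': S4 → S4
  read 'x': S4 → S3
  read 'x': S3 → S3
  read 'x': S3 → S3
  read 'y': S3 → S2
  read 'x': S2 → S7
  read 'x': S7 → S5
  read 'y': S5 → S2
  read 'y': S2 → S1
  read 'x': S1 → S5
  read 'x': S5 → S2
  end S2, accepted
w3:
  start at S4
  read 'y': S4 → S4
  read 'y': S4 → S4
  read 'y': S4 → S4
  read 'x': S4 → S3
  read 'y': S3 → S2
  read 'x': S2 → S7
  read 'y': S7 → S0
  read 'y': S0 → S7
  end S7, rejected
w4:
  start at S4
  read 'y': S4 → S4
  read 'x': S4 → S3
  read 'x': S3 → S3
  read 'x': S3 → S3
  read 'x': S3 → S3
  read 'x': S3 → S3
  read 'y': S3 → S2
  read 'x': S2 → S7
  read 'x': S7 → S5
  end S5, accepted
w5:
  start at S4
  read 'y': S4 → S4
  read 'x': S4 → S3
  read 'y': S3 → S2
  read 'y': S2 → S1
  read 'y': S1 → S4
  read 'x': S4 → S3
  read 'y': S3 → S2
  read 'x': S2 → S7
  read 'x': S7 → S5
  read 'y': S5 → S2
  read 'y': S2 → S1
  read 'x': S1 → S5
  end S5, accepted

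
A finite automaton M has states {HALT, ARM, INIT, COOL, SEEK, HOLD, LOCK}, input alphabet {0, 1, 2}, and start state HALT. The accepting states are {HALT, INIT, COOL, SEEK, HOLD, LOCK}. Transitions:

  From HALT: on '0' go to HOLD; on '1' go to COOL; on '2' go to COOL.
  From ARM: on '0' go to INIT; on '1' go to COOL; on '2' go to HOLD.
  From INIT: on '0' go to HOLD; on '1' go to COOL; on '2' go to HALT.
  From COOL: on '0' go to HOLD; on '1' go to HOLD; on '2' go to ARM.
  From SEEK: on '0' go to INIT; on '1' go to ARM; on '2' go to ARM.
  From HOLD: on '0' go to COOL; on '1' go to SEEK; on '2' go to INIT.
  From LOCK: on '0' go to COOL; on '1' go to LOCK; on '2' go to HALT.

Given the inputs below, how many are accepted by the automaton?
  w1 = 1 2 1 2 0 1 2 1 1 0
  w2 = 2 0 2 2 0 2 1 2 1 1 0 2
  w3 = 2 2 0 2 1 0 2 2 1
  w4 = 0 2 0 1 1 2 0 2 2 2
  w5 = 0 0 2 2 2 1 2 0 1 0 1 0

w1: HALT → COOL → ARM → COOL → ARM → INIT → COOL → ARM → COOL → HOLD → COOL  → end COOL, accepted
w2: HALT → COOL → HOLD → INIT → HALT → HOLD → INIT → COOL → ARM → COOL → HOLD → COOL → ARM  → end ARM, rejected
w3: HALT → COOL → ARM → INIT → HALT → COOL → HOLD → INIT → HALT → COOL  → end COOL, accepted
w4: HALT → HOLD → INIT → HOLD → SEEK → ARM → HOLD → COOL → ARM → HOLD → INIT  → end INIT, accepted
w5: HALT → HOLD → COOL → ARM → HOLD → INIT → COOL → ARM → INIT → COOL → HOLD → SEEK → INIT  → end INIT, accepted

4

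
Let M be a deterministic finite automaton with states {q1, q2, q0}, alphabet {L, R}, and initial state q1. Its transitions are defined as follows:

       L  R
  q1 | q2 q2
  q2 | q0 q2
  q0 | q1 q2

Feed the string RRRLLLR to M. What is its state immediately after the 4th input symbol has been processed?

q0

start at q1
read 'R': q1 → q2
read 'R': q2 → q2
read 'R': q2 → q2
read 'L': q2 → q0
After 4 symbols: q0.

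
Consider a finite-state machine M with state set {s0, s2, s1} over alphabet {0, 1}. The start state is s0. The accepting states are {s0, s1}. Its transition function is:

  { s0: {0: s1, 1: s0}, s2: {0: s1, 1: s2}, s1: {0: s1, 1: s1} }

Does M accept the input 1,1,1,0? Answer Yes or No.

Yes

s0 → s0 → s0 → s0 → s1
End state s1 is accepting.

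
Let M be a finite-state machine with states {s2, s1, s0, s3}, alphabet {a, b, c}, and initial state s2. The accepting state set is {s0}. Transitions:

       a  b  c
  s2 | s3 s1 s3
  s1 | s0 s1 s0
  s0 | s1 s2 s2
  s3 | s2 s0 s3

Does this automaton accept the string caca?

Trace: s2 -c-> s3 -a-> s2 -c-> s3 -a-> s2
End state s2 is not accepting.

No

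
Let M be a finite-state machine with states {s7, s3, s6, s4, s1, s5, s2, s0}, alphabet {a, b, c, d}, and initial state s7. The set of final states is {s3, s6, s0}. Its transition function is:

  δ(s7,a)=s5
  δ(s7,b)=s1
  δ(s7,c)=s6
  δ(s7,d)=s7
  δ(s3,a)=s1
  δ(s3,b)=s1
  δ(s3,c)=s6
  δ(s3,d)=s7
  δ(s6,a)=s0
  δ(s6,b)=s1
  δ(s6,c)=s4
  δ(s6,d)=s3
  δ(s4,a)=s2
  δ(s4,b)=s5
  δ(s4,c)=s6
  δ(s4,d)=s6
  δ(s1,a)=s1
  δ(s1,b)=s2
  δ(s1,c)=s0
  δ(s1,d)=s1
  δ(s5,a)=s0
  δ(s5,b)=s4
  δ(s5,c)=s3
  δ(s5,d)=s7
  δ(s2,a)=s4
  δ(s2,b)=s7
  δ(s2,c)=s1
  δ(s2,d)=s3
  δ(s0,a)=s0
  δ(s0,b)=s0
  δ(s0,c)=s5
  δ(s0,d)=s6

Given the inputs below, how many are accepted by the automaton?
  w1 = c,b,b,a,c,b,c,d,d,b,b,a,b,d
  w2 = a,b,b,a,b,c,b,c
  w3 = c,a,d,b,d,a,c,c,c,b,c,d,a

w1:
  start at s7
  read 'c': s7 → s6
  read 'b': s6 → s1
  read 'b': s1 → s2
  read 'a': s2 → s4
  read 'c': s4 → s6
  read 'b': s6 → s1
  read 'c': s1 → s0
  read 'd': s0 → s6
  read 'd': s6 → s3
  read 'b': s3 → s1
  read 'b': s1 → s2
  read 'a': s2 → s4
  read 'b': s4 → s5
  read 'd': s5 → s7
  end s7, rejected
w2:
  start at s7
  read 'a': s7 → s5
  read 'b': s5 → s4
  read 'b': s4 → s5
  read 'a': s5 → s0
  read 'b': s0 → s0
  read 'c': s0 → s5
  read 'b': s5 → s4
  read 'c': s4 → s6
  end s6, accepted
w3:
  start at s7
  read 'c': s7 → s6
  read 'a': s6 → s0
  read 'd': s0 → s6
  read 'b': s6 → s1
  read 'd': s1 → s1
  read 'a': s1 → s1
  read 'c': s1 → s0
  read 'c': s0 → s5
  read 'c': s5 → s3
  read 'b': s3 → s1
  read 'c': s1 → s0
  read 'd': s0 → s6
  read 'a': s6 → s0
  end s0, accepted

2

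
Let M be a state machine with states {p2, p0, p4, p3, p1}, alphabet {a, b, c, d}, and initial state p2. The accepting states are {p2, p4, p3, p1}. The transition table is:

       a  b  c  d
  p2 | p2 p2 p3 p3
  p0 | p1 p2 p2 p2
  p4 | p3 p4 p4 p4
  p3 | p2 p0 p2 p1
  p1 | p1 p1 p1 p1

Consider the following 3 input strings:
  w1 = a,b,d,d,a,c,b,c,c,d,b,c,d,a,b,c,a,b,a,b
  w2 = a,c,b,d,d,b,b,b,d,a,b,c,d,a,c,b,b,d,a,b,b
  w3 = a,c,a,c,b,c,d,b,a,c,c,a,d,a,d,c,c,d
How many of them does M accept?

w1: p2 → p2 → p2 → p3 → p1 → p1 → p1 → p1 → p1 → p1 → p1 → p1 → p1 → p1 → p1 → p1 → p1 → p1 → p1 → p1 → p1  → end p1, accepted
w2: p2 → p2 → p3 → p0 → p2 → p3 → p0 → p2 → p2 → p3 → p2 → p2 → p3 → p1 → p1 → p1 → p1 → p1 → p1 → p1 → p1 → p1  → end p1, accepted
w3: p2 → p2 → p3 → p2 → p3 → p0 → p2 → p3 → p0 → p1 → p1 → p1 → p1 → p1 → p1 → p1 → p1 → p1 → p1  → end p1, accepted

3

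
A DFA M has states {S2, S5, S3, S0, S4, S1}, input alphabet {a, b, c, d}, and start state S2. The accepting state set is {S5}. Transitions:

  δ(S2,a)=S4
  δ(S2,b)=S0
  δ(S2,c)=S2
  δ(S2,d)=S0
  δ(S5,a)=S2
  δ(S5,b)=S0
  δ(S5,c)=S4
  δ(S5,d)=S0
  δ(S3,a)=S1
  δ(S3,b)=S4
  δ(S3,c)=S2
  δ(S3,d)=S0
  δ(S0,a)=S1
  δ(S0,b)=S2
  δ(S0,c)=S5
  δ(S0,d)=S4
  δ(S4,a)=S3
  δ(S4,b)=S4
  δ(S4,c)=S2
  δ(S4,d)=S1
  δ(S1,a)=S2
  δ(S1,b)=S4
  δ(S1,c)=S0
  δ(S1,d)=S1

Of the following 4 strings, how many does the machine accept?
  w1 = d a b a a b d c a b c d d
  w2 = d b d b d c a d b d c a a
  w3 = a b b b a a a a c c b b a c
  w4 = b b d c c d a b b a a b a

w1: Trace: S2 -d-> S0 -a-> S1 -b-> S4 -a-> S3 -a-> S1 -b-> S4 -d-> S1 -c-> S0 -a-> S1 -b-> S4 -c-> S2 -d-> S0 -d-> S4  → end S4, rejected
w2: Trace: S2 -d-> S0 -b-> S2 -d-> S0 -b-> S2 -d-> S0 -c-> S5 -a-> S2 -d-> S0 -b-> S2 -d-> S0 -c-> S5 -a-> S2 -a-> S4  → end S4, rejected
w3: Trace: S2 -a-> S4 -b-> S4 -b-> S4 -b-> S4 -a-> S3 -a-> S1 -a-> S2 -a-> S4 -c-> S2 -c-> S2 -b-> S0 -b-> S2 -a-> S4 -c-> S2  → end S2, rejected
w4: Trace: S2 -b-> S0 -b-> S2 -d-> S0 -c-> S5 -c-> S4 -d-> S1 -a-> S2 -b-> S0 -b-> S2 -a-> S4 -a-> S3 -b-> S4 -a-> S3  → end S3, rejected

0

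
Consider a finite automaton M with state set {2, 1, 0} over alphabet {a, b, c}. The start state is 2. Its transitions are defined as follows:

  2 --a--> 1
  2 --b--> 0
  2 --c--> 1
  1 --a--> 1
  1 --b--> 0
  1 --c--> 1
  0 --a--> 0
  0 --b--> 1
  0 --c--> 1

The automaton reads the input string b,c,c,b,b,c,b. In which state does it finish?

0

Trace: 2 -b-> 0 -c-> 1 -c-> 1 -b-> 0 -b-> 1 -c-> 1 -b-> 0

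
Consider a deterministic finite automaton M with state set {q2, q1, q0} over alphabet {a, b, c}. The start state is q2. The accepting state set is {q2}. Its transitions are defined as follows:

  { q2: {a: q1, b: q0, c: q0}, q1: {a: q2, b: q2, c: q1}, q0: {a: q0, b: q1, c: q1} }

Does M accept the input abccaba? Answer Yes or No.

No

q2 → q1 → q2 → q0 → q1 → q2 → q0 → q0
End state q0 is not accepting.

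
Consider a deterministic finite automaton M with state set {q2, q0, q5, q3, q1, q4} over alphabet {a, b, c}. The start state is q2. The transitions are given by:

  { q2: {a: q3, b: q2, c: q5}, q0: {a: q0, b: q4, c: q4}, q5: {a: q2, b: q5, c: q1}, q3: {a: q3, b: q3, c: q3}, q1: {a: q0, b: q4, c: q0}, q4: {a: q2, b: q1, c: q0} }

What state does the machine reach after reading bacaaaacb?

q2 → q2 → q3 → q3 → q3 → q3 → q3 → q3 → q3 → q3

q3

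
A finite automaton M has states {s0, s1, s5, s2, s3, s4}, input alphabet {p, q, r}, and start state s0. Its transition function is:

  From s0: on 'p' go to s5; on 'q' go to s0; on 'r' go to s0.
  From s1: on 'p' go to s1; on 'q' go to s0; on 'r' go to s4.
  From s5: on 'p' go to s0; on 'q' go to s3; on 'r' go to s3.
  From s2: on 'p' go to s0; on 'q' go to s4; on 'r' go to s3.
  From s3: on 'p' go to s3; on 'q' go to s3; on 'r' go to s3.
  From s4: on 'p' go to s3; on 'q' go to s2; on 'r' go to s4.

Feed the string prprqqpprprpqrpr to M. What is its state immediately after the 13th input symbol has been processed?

s0 → s5 → s3 → s3 → s3 → s3 → s3 → s3 → s3 → s3 → s3 → s3 → s3 → s3
After 13 symbols: s3.

s3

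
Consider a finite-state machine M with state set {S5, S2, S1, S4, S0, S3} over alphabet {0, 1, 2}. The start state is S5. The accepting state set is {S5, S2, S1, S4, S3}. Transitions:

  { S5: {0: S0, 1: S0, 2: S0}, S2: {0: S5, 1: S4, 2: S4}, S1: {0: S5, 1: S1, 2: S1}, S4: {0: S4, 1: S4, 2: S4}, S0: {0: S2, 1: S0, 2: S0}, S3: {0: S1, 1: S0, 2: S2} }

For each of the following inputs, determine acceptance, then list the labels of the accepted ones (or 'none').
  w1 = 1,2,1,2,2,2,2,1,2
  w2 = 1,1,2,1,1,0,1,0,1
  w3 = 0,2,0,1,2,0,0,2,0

w1: Trace: S5 -1-> S0 -2-> S0 -1-> S0 -2-> S0 -2-> S0 -2-> S0 -2-> S0 -1-> S0 -2-> S0  → end S0, rejected
w2: Trace: S5 -1-> S0 -1-> S0 -2-> S0 -1-> S0 -1-> S0 -0-> S2 -1-> S4 -0-> S4 -1-> S4  → end S4, accepted
w3: Trace: S5 -0-> S0 -2-> S0 -0-> S2 -1-> S4 -2-> S4 -0-> S4 -0-> S4 -2-> S4 -0-> S4  → end S4, accepted

w2, w3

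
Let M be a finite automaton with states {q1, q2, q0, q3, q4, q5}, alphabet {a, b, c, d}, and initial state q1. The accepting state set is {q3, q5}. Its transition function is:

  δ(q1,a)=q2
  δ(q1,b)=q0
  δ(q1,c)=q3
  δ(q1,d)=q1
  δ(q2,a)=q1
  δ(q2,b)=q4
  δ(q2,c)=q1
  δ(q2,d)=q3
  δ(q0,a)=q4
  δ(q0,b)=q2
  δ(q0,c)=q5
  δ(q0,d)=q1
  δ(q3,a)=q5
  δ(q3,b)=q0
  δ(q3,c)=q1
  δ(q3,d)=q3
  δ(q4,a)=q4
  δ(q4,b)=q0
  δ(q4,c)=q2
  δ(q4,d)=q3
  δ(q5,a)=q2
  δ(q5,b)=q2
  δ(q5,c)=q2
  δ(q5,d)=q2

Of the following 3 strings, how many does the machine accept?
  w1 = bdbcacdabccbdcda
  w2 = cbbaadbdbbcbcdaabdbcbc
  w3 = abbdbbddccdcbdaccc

1

w1: q1 → q0 → q1 → q0 → q5 → q2 → q1 → q1 → q2 → q4 → q2 → q1 → q0 → q1 → q3 → q3 → q5  → end q5, accepted
w2: q1 → q3 → q0 → q2 → q1 → q2 → q3 → q0 → q1 → q0 → q2 → q1 → q0 → q5 → q2 → q1 → q2 → q4 → q3 → q0 → q5 → q2 → q1  → end q1, rejected
w3: q1 → q2 → q4 → q0 → q1 → q0 → q2 → q3 → q3 → q1 → q3 → q3 → q1 → q0 → q1 → q2 → q1 → q3 → q1  → end q1, rejected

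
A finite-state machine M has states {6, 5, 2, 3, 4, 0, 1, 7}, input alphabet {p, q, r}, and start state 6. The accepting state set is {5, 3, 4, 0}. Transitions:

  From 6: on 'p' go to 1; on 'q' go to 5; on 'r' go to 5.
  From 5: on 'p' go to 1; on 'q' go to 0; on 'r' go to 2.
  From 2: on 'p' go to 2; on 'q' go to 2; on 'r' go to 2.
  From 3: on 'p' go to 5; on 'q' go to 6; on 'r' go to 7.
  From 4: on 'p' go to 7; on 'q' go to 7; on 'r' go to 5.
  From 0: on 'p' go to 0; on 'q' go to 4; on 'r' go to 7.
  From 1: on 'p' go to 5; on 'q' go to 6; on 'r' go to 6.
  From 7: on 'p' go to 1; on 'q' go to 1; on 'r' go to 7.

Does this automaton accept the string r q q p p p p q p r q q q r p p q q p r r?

No

Trace: 6 -r-> 5 -q-> 0 -q-> 4 -p-> 7 -p-> 1 -p-> 5 -p-> 1 -q-> 6 -p-> 1 -r-> 6 -q-> 5 -q-> 0 -q-> 4 -r-> 5 -p-> 1 -p-> 5 -q-> 0 -q-> 4 -p-> 7 -r-> 7 -r-> 7
End state 7 is not accepting.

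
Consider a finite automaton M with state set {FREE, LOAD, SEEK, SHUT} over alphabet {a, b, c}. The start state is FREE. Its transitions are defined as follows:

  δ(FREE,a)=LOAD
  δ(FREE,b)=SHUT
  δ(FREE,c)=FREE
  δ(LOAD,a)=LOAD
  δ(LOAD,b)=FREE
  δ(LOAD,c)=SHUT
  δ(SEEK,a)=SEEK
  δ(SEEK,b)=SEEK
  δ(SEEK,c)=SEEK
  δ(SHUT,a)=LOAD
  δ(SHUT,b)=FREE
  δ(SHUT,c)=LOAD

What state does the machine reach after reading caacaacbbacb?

FREE

start at FREE
read 'c': FREE → FREE
read 'a': FREE → LOAD
read 'a': LOAD → LOAD
read 'c': LOAD → SHUT
read 'a': SHUT → LOAD
read 'a': LOAD → LOAD
read 'c': LOAD → SHUT
read 'b': SHUT → FREE
read 'b': FREE → SHUT
read 'a': SHUT → LOAD
read 'c': LOAD → SHUT
read 'b': SHUT → FREE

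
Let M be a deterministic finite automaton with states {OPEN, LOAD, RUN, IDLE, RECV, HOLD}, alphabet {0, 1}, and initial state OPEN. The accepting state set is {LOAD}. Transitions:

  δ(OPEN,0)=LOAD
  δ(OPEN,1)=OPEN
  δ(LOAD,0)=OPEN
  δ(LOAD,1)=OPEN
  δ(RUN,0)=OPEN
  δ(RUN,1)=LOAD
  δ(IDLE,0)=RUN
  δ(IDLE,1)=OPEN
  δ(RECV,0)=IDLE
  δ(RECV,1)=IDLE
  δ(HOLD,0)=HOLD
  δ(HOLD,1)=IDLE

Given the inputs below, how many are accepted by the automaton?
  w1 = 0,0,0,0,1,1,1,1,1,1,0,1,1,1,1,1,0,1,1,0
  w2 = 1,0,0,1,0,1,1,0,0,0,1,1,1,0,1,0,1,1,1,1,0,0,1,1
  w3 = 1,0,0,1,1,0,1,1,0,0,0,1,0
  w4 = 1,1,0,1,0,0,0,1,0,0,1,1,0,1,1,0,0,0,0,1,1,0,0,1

w1:
  start at OPEN
  read '0': OPEN → LOAD
  read '0': LOAD → OPEN
  read '0': OPEN → LOAD
  read '0': LOAD → OPEN
  read '1': OPEN → OPEN
  read '1': OPEN → OPEN
  read '1': OPEN → OPEN
  read '1': OPEN → OPEN
  read '1': OPEN → OPEN
  read '1': OPEN → OPEN
  read '0': OPEN → LOAD
  read '1': LOAD → OPEN
  read '1': OPEN → OPEN
  read '1': OPEN → OPEN
  read '1': OPEN → OPEN
  read '1': OPEN → OPEN
  read '0': OPEN → LOAD
  read '1': LOAD → OPEN
  read '1': OPEN → OPEN
  read '0': OPEN → LOAD
  end LOAD, accepted
w2:
  start at OPEN
  read '1': OPEN → OPEN
  read '0': OPEN → LOAD
  read '0': LOAD → OPEN
  read '1': OPEN → OPEN
  read '0': OPEN → LOAD
  read '1': LOAD → OPEN
  read '1': OPEN → OPEN
  read '0': OPEN → LOAD
  read '0': LOAD → OPEN
  read '0': OPEN → LOAD
  read '1': LOAD → OPEN
  read '1': OPEN → OPEN
  read '1': OPEN → OPEN
  read '0': OPEN → LOAD
  read '1': LOAD → OPEN
  read '0': OPEN → LOAD
  read '1': LOAD → OPEN
  read '1': OPEN → OPEN
  read '1': OPEN → OPEN
  read '1': OPEN → OPEN
  read '0': OPEN → LOAD
  read '0': LOAD → OPEN
  read '1': OPEN → OPEN
  read '1': OPEN → OPEN
  end OPEN, rejected
w3:
  start at OPEN
  read '1': OPEN → OPEN
  read '0': OPEN → LOAD
  read '0': LOAD → OPEN
  read '1': OPEN → OPEN
  read '1': OPEN → OPEN
  read '0': OPEN → LOAD
  read '1': LOAD → OPEN
  read '1': OPEN → OPEN
  read '0': OPEN → LOAD
  read '0': LOAD → OPEN
  read '0': OPEN → LOAD
  read '1': LOAD → OPEN
  read '0': OPEN → LOAD
  end LOAD, accepted
w4:
  start at OPEN
  read '1': OPEN → OPEN
  read '1': OPEN → OPEN
  read '0': OPEN → LOAD
  read '1': LOAD → OPEN
  read '0': OPEN → LOAD
  read '0': LOAD → OPEN
  read '0': OPEN → LOAD
  read '1': LOAD → OPEN
  read '0': OPEN → LOAD
  read '0': LOAD → OPEN
  read '1': OPEN → OPEN
  read '1': OPEN → OPEN
  read '0': OPEN → LOAD
  read '1': LOAD → OPEN
  read '1': OPEN → OPEN
  read '0': OPEN → LOAD
  read '0': LOAD → OPEN
  read '0': OPEN → LOAD
  read '0': LOAD → OPEN
  read '1': OPEN → OPEN
  read '1': OPEN → OPEN
  read '0': OPEN → LOAD
  read '0': LOAD → OPEN
  read '1': OPEN → OPEN
  end OPEN, rejected

2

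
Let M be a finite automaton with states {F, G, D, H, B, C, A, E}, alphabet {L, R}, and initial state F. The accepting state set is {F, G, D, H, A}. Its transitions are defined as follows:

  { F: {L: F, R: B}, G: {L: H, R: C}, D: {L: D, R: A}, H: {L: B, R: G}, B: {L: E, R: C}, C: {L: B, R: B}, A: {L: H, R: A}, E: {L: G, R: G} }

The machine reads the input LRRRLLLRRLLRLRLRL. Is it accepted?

Yes

F → F → B → C → B → E → G → H → G → C → B → E → G → H → G → H → G → H
End state H is accepting.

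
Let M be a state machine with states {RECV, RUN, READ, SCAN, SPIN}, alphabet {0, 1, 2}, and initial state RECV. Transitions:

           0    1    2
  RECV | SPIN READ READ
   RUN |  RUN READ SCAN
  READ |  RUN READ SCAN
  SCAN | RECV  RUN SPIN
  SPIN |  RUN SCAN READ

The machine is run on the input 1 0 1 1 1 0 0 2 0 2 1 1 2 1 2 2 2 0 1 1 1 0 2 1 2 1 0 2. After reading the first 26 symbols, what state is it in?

RUN

RECV → READ → RUN → READ → READ → READ → RUN → RUN → SCAN → RECV → READ → READ → READ → SCAN → RUN → SCAN → SPIN → READ → RUN → READ → READ → READ → RUN → SCAN → RUN → SCAN → RUN
After 26 symbols: RUN.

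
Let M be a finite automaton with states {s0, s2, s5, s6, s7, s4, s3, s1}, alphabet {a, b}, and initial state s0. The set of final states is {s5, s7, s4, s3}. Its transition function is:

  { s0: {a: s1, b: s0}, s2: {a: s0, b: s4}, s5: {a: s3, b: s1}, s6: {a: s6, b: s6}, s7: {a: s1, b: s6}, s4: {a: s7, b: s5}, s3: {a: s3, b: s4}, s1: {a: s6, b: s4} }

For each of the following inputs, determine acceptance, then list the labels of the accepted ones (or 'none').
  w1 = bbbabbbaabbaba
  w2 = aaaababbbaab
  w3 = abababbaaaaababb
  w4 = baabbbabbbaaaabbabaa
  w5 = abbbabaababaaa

none

w1:
  start at s0
  read 'b': s0 → s0
  read 'b': s0 → s0
  read 'b': s0 → s0
  read 'a': s0 → s1
  read 'b': s1 → s4
  read 'b': s4 → s5
  read 'b': s5 → s1
  read 'a': s1 → s6
  read 'a': s6 → s6
  read 'b': s6 → s6
  read 'b': s6 → s6
  read 'a': s6 → s6
  read 'b': s6 → s6
  read 'a': s6 → s6
  end s6, rejected
w2:
  start at s0
  read 'a': s0 → s1
  read 'a': s1 → s6
  read 'a': s6 → s6
  read 'a': s6 → s6
  read 'b': s6 → s6
  read 'a': s6 → s6
  read 'b': s6 → s6
  read 'b': s6 → s6
  read 'b': s6 → s6
  read 'a': s6 → s6
  read 'a': s6 → s6
  read 'b': s6 → s6
  end s6, rejected
w3:
  start at s0
  read 'a': s0 → s1
  read 'b': s1 → s4
  read 'a': s4 → s7
  read 'b': s7 → s6
  read 'a': s6 → s6
  read 'b': s6 → s6
  read 'b': s6 → s6
  read 'a': s6 → s6
  read 'a': s6 → s6
  read 'a': s6 → s6
  read 'a': s6 → s6
  read 'a': s6 → s6
  read 'b': s6 → s6
  read 'a': s6 → s6
  read 'b': s6 → s6
  read 'b': s6 → s6
  end s6, rejected
w4:
  start at s0
  read 'b': s0 → s0
  read 'a': s0 → s1
  read 'a': s1 → s6
  read 'b': s6 → s6
  read 'b': s6 → s6
  read 'b': s6 → s6
  read 'a': s6 → s6
  read 'b': s6 → s6
  read 'b': s6 → s6
  read 'b': s6 → s6
  read 'a': s6 → s6
  read 'a': s6 → s6
  read 'a': s6 → s6
  read 'a': s6 → s6
  read 'b': s6 → s6
  read 'b': s6 → s6
  read 'a': s6 → s6
  read 'b': s6 → s6
  read 'a': s6 → s6
  read 'a': s6 → s6
  end s6, rejected
w5:
  start at s0
  read 'a': s0 → s1
  read 'b': s1 → s4
  read 'b': s4 → s5
  read 'b': s5 → s1
  read 'a': s1 → s6
  read 'b': s6 → s6
  read 'a': s6 → s6
  read 'a': s6 → s6
  read 'b': s6 → s6
  read 'a': s6 → s6
  read 'b': s6 → s6
  read 'a': s6 → s6
  read 'a': s6 → s6
  read 'a': s6 → s6
  end s6, rejected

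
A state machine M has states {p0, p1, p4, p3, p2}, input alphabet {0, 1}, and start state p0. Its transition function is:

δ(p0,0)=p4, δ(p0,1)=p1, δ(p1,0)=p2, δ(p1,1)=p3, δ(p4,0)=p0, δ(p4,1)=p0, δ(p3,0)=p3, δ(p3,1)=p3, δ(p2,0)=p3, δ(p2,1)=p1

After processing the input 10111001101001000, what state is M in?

start at p0
read '1': p0 → p1
read '0': p1 → p2
read '1': p2 → p1
read '1': p1 → p3
read '1': p3 → p3
read '0': p3 → p3
read '0': p3 → p3
read '1': p3 → p3
read '1': p3 → p3
read '0': p3 → p3
read '1': p3 → p3
read '0': p3 → p3
read '0': p3 → p3
read '1': p3 → p3
read '0': p3 → p3
read '0': p3 → p3
read '0': p3 → p3

p3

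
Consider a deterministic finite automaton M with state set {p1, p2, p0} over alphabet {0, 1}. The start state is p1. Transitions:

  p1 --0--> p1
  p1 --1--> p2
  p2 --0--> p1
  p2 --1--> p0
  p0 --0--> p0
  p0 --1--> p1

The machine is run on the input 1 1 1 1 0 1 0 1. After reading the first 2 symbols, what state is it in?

p0

Trace: p1 -1-> p2 -1-> p0
After 2 symbols: p0.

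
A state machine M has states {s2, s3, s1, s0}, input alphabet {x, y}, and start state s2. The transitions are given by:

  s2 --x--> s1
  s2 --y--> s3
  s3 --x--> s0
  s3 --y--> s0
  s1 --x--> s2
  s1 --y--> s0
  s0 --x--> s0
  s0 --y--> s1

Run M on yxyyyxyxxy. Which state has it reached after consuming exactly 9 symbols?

s0

s2 → s3 → s0 → s1 → s0 → s1 → s2 → s3 → s0 → s0
After 9 symbols: s0.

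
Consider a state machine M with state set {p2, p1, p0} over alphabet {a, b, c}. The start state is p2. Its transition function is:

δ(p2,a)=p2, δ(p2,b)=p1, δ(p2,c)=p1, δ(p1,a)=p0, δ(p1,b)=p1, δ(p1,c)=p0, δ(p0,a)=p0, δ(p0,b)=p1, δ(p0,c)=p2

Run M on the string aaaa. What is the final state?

p2 → p2 → p2 → p2 → p2

p2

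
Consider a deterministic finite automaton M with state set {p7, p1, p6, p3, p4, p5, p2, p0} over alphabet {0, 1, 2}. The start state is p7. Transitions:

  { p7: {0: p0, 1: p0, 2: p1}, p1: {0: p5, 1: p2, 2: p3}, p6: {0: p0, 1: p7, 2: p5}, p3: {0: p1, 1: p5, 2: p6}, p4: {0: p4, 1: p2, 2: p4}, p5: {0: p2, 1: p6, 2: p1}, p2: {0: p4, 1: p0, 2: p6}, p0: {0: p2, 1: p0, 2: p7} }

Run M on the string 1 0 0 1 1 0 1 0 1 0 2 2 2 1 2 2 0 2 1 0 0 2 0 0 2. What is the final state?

p6

Trace: p7 -1-> p0 -0-> p2 -0-> p4 -1-> p2 -1-> p0 -0-> p2 -1-> p0 -0-> p2 -1-> p0 -0-> p2 -2-> p6 -2-> p5 -2-> p1 -1-> p2 -2-> p6 -2-> p5 -0-> p2 -2-> p6 -1-> p7 -0-> p0 -0-> p2 -2-> p6 -0-> p0 -0-> p2 -2-> p6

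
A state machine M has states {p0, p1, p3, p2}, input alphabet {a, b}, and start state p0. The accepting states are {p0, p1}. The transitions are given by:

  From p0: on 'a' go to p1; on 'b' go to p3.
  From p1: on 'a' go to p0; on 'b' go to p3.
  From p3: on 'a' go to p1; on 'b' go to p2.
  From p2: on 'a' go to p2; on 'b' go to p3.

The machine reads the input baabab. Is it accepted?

No

start at p0
read 'b': p0 → p3
read 'a': p3 → p1
read 'a': p1 → p0
read 'b': p0 → p3
read 'a': p3 → p1
read 'b': p1 → p3
End state p3 is not accepting.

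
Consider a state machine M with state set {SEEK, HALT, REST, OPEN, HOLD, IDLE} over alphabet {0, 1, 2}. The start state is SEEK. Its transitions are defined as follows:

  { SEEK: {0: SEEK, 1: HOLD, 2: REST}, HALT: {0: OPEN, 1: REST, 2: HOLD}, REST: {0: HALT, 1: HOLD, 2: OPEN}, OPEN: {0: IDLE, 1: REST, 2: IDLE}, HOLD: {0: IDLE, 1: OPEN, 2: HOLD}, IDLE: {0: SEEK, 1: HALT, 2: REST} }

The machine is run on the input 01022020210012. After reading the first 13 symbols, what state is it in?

Trace: SEEK -0-> SEEK -1-> HOLD -0-> IDLE -2-> REST -2-> OPEN -0-> IDLE -2-> REST -0-> HALT -2-> HOLD -1-> OPEN -0-> IDLE -0-> SEEK -1-> HOLD
After 13 symbols: HOLD.

HOLD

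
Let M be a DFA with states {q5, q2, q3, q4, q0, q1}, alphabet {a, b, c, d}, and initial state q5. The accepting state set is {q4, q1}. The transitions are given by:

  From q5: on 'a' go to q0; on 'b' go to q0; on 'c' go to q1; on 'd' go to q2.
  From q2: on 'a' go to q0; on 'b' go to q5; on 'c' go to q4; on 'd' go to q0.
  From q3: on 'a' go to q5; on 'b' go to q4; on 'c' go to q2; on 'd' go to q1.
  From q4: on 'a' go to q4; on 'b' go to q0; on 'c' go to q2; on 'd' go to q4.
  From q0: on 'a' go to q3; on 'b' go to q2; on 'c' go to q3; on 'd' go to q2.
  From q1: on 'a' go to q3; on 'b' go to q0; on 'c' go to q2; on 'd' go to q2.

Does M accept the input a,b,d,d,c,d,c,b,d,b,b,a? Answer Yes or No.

start at q5
read 'a': q5 → q0
read 'b': q0 → q2
read 'd': q2 → q0
read 'd': q0 → q2
read 'c': q2 → q4
read 'd': q4 → q4
read 'c': q4 → q2
read 'b': q2 → q5
read 'd': q5 → q2
read 'b': q2 → q5
read 'b': q5 → q0
read 'a': q0 → q3
End state q3 is not accepting.

No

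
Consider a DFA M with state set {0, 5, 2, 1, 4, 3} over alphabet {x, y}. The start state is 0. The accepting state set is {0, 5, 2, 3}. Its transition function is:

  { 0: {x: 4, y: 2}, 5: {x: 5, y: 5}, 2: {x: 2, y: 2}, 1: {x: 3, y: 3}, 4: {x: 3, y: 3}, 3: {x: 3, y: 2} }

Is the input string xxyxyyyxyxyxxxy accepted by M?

Yes

0 → 4 → 3 → 2 → 2 → 2 → 2 → 2 → 2 → 2 → 2 → 2 → 2 → 2 → 2 → 2
End state 2 is accepting.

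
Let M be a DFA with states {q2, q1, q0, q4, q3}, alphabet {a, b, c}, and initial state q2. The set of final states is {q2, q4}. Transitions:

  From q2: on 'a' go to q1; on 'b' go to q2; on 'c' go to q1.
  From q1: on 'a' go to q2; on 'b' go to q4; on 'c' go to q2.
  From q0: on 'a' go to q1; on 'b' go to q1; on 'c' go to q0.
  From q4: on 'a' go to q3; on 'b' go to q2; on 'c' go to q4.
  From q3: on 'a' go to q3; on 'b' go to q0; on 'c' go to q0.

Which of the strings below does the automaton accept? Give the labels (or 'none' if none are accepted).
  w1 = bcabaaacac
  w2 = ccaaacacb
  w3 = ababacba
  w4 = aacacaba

w1, w2

w1: Trace: q2 -b-> q2 -c-> q1 -a-> q2 -b-> q2 -a-> q1 -a-> q2 -a-> q1 -c-> q2 -a-> q1 -c-> q2  → end q2, accepted
w2: Trace: q2 -c-> q1 -c-> q2 -a-> q1 -a-> q2 -a-> q1 -c-> q2 -a-> q1 -c-> q2 -b-> q2  → end q2, accepted
w3: Trace: q2 -a-> q1 -b-> q4 -a-> q3 -b-> q0 -a-> q1 -c-> q2 -b-> q2 -a-> q1  → end q1, rejected
w4: Trace: q2 -a-> q1 -a-> q2 -c-> q1 -a-> q2 -c-> q1 -a-> q2 -b-> q2 -a-> q1  → end q1, rejected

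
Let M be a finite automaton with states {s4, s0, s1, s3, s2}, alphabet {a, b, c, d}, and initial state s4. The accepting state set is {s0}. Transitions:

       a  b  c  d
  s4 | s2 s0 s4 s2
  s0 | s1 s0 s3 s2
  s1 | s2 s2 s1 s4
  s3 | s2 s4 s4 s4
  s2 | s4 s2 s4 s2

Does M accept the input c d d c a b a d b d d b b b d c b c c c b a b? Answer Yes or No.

No

Trace: s4 -c-> s4 -d-> s2 -d-> s2 -c-> s4 -a-> s2 -b-> s2 -a-> s4 -d-> s2 -b-> s2 -d-> s2 -d-> s2 -b-> s2 -b-> s2 -b-> s2 -d-> s2 -c-> s4 -b-> s0 -c-> s3 -c-> s4 -c-> s4 -b-> s0 -a-> s1 -b-> s2
End state s2 is not accepting.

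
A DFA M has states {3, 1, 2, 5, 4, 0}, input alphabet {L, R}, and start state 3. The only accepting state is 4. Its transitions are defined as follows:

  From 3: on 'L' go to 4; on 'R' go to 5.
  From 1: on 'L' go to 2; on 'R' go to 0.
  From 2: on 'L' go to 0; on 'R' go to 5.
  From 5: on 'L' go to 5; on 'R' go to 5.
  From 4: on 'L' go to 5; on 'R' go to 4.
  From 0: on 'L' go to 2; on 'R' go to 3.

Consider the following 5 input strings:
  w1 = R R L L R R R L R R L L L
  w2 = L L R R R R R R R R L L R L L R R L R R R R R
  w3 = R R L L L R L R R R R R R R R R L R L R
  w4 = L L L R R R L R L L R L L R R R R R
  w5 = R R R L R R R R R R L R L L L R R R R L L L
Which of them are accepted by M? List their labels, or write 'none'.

none

w1: Trace: 3 -R-> 5 -R-> 5 -L-> 5 -L-> 5 -R-> 5 -R-> 5 -R-> 5 -L-> 5 -R-> 5 -R-> 5 -L-> 5 -L-> 5 -L-> 5  → end 5, rejected
w2: Trace: 3 -L-> 4 -L-> 5 -R-> 5 -R-> 5 -R-> 5 -R-> 5 -R-> 5 -R-> 5 -R-> 5 -R-> 5 -L-> 5 -L-> 5 -R-> 5 -L-> 5 -L-> 5 -R-> 5 -R-> 5 -L-> 5 -R-> 5 -R-> 5 -R-> 5 -R-> 5 -R-> 5  → end 5, rejected
w3: Trace: 3 -R-> 5 -R-> 5 -L-> 5 -L-> 5 -L-> 5 -R-> 5 -L-> 5 -R-> 5 -R-> 5 -R-> 5 -R-> 5 -R-> 5 -R-> 5 -R-> 5 -R-> 5 -R-> 5 -L-> 5 -R-> 5 -L-> 5 -R-> 5  → end 5, rejected
w4: Trace: 3 -L-> 4 -L-> 5 -L-> 5 -R-> 5 -R-> 5 -R-> 5 -L-> 5 -R-> 5 -L-> 5 -L-> 5 -R-> 5 -L-> 5 -L-> 5 -R-> 5 -R-> 5 -R-> 5 -R-> 5 -R-> 5  → end 5, rejected
w5: Trace: 3 -R-> 5 -R-> 5 -R-> 5 -L-> 5 -R-> 5 -R-> 5 -R-> 5 -R-> 5 -R-> 5 -R-> 5 -L-> 5 -R-> 5 -L-> 5 -L-> 5 -L-> 5 -R-> 5 -R-> 5 -R-> 5 -R-> 5 -L-> 5 -L-> 5 -L-> 5  → end 5, rejected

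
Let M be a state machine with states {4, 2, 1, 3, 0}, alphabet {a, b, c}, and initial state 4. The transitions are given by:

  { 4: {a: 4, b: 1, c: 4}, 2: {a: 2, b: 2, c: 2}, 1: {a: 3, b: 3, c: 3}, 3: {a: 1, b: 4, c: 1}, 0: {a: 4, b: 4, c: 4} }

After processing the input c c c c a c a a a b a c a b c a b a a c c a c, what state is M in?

Trace: 4 -c-> 4 -c-> 4 -c-> 4 -c-> 4 -a-> 4 -c-> 4 -a-> 4 -a-> 4 -a-> 4 -b-> 1 -a-> 3 -c-> 1 -a-> 3 -b-> 4 -c-> 4 -a-> 4 -b-> 1 -a-> 3 -a-> 1 -c-> 3 -c-> 1 -a-> 3 -c-> 1

1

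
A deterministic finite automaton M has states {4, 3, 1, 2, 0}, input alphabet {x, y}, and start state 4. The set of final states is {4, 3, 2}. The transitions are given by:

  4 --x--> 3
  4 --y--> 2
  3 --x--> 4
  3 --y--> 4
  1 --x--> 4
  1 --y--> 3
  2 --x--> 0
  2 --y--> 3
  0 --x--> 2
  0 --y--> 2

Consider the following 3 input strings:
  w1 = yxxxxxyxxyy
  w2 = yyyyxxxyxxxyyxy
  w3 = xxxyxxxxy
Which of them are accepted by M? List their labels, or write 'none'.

w1: Trace: 4 -y-> 2 -x-> 0 -x-> 2 -x-> 0 -x-> 2 -x-> 0 -y-> 2 -x-> 0 -x-> 2 -y-> 3 -y-> 4  → end 4, accepted
w2: Trace: 4 -y-> 2 -y-> 3 -y-> 4 -y-> 2 -x-> 0 -x-> 2 -x-> 0 -y-> 2 -x-> 0 -x-> 2 -x-> 0 -y-> 2 -y-> 3 -x-> 4 -y-> 2  → end 2, accepted
w3: Trace: 4 -x-> 3 -x-> 4 -x-> 3 -y-> 4 -x-> 3 -x-> 4 -x-> 3 -x-> 4 -y-> 2  → end 2, accepted

w1, w2, w3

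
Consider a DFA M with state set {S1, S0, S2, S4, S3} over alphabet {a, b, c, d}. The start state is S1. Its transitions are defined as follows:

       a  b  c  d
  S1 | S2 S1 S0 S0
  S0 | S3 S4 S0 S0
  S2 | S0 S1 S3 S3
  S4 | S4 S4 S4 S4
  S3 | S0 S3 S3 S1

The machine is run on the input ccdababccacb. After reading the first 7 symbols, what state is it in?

Trace: S1 -c-> S0 -c-> S0 -d-> S0 -a-> S3 -b-> S3 -a-> S0 -b-> S4
After 7 symbols: S4.

S4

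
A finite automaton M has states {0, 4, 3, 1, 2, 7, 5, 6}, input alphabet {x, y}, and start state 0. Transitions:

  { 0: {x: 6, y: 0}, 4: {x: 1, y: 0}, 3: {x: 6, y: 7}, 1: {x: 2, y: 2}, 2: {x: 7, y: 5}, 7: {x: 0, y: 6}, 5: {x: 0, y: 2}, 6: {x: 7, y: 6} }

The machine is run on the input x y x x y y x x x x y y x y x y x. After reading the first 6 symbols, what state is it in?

Trace: 0 -x-> 6 -y-> 6 -x-> 7 -x-> 0 -y-> 0 -y-> 0
After 6 symbols: 0.

0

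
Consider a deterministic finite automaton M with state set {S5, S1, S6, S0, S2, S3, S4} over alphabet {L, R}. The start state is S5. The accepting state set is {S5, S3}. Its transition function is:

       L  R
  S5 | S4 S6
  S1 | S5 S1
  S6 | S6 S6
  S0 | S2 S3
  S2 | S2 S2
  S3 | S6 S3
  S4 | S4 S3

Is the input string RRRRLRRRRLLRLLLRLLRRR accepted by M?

No

S5 → S6 → S6 → S6 → S6 → S6 → S6 → S6 → S6 → S6 → S6 → S6 → S6 → S6 → S6 → S6 → S6 → S6 → S6 → S6 → S6 → S6
End state S6 is not accepting.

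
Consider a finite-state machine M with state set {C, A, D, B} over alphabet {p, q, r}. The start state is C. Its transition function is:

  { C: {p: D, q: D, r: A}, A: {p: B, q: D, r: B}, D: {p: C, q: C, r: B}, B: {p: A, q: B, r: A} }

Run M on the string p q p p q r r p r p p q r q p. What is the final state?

A

C → D → C → D → C → D → B → A → B → A → B → A → D → B → B → A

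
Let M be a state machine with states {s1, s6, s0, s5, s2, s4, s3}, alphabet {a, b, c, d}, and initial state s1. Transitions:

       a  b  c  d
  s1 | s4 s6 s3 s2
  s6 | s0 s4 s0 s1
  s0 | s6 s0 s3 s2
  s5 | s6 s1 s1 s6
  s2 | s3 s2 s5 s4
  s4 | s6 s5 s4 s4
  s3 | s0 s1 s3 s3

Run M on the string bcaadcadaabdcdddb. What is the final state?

s5

start at s1
read 'b': s1 → s6
read 'c': s6 → s0
read 'a': s0 → s6
read 'a': s6 → s0
read 'd': s0 → s2
read 'c': s2 → s5
read 'a': s5 → s6
read 'd': s6 → s1
read 'a': s1 → s4
read 'a': s4 → s6
read 'b': s6 → s4
read 'd': s4 → s4
read 'c': s4 → s4
read 'd': s4 → s4
read 'd': s4 → s4
read 'd': s4 → s4
read 'b': s4 → s5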